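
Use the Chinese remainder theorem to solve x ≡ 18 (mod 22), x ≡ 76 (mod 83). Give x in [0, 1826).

1404

Write x = 18 + 22·k. Then 22·k ≡ 76 − 18 ≡ 58 (mod 83).
Need 22⁻¹ mod 83. Extended Euclid on (83, 22):
83 = 3*22 + 17
22 = 1*17 + 5
17 = 3*5 + 2
5 = 2*2 + 1
2 = 2*1 + 0
Back-substitute:
1 = 5 − 2·2
1 = −2·17 + 7·5
1 = 7·22 − 9·17
1 = −9·83 + 34·22
22⁻¹ ≡ 34 (mod 83), so k ≡ 34·58 ≡ 63 (mod 83).
x = 18 + 22·63 = 1404.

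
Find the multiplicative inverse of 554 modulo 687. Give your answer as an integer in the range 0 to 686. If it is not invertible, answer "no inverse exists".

656

gcd(687, 554) by repeated division:
687 = 1*554 + 133
554 = 4*133 + 22
133 = 6*22 + 1
22 = 22*1 + 0
The gcd is 1. Working backward:
1 = 133 − 6·22
1 = −6·554 + 25·133
1 = 25·687 − 31·554
Thus 554·(-31) ≡ 1 (mod 687); reducing, -31 mod 687 = 656.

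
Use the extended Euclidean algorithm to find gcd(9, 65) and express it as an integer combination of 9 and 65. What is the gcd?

1

Apply Euclid's algorithm to 65 and 9:
65 = 7×9 + 2
9 = 4×2 + 1
2 = 2×1 + 0
gcd(9, 65) = 1.
Express as a combination:
1 = 9 − 4·2
1 = −4·65 + 29·9
So 1 = (-4)·65 + (29)·9.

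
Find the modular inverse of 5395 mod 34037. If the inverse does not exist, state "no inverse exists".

32914

Run Euclid on (34037, 5395):
34037 = 6*5395 + 1667
5395 = 3*1667 + 394
1667 = 4*394 + 91
394 = 4*91 + 30
91 = 3*30 + 1
30 = 30*1 + 0
gcd = 1, so the inverse exists. Back-substitute:
1 = 91 − 3·30
1 = −3·394 + 13·91
1 = 13·1667 − 55·394
1 = −55·5395 + 178·1667
1 = 178·34037 − 1123·5395
Hence 5395⁻¹ ≡ -1123 ≡ 32914 (mod 34037).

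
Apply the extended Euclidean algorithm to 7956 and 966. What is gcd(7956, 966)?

Apply Euclid's algorithm to 7956 and 966:
7956 = 8*966 + 228
966 = 4*228 + 54
228 = 4*54 + 12
54 = 4*12 + 6
12 = 2*6 + 0
gcd(7956, 966) = 6.
Back-substituting:
6 = 54 − 4·12
6 = −4·228 + 17·54
6 = 17·966 − 72·228
6 = −72·7956 + 593·966
So 6 = (-72)·7956 + (593)·966.

6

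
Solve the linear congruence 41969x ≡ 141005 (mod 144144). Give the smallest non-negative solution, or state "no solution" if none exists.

114157

First find gcd(41969, 144144):
144144 = 3·41969 + 18237
41969 = 2·18237 + 5495
18237 = 3·5495 + 1752
5495 = 3·1752 + 239
1752 = 7·239 + 79
239 = 3·79 + 2
79 = 39·2 + 1
2 = 2·1 + 0
gcd = 1, so a unique solution mod 144144 exists.
Back-substitute for the Bézout coefficients:
1 = 79 − 39·2
1 = −39·239 + 118·79
1 = 118·1752 − 865·239
1 = −865·5495 + 2713·1752
1 = 2713·18237 − 9004·5495
1 = −9004·41969 + 20721·18237
1 = 20721·144144 − 71167·41969
So 41969·(-71167) ≡ 1 (mod 144144), giving 41969⁻¹ ≡ 72977.
x ≡ 41969⁻¹·141005 ≡ 72977·141005 ≡ 114157 (mod 144144).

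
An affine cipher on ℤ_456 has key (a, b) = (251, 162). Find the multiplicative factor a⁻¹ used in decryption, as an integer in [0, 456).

Apply the Euclidean algorithm to 456 and 251:
456 = 1*251 + 205
251 = 1*205 + 46
205 = 4*46 + 21
46 = 2*21 + 4
21 = 5*4 + 1
4 = 4*1 + 0
The gcd is 1. Working backward:
1 = 21 − 5·4
1 = −5·46 + 11·21
1 = 11·205 − 49·46
1 = −49·251 + 60·205
1 = 60·456 − 109·251
So 251·(-109) ≡ 1 (mod 456), and -109 ≡ 347 (mod 456).

347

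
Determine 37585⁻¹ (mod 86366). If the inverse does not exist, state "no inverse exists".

gcd(86366, 37585) by repeated division:
86366 = 2×37585 + 11196
37585 = 3×11196 + 3997
11196 = 2×3997 + 3202
3997 = 1×3202 + 795
3202 = 4×795 + 22
795 = 36×22 + 3
22 = 7×3 + 1
3 = 3×1 + 0
The gcd is 1. Working backward:
1 = 22 − 7·3
1 = −7·795 + 253·22
1 = 253·3202 − 1019·795
1 = −1019·3997 + 1272·3202
1 = 1272·11196 − 3563·3997
1 = −3563·37585 + 11961·11196
1 = 11961·86366 − 27485·37585
So 37585·(-27485) ≡ 1 (mod 86366), and -27485 ≡ 58881 (mod 86366).

58881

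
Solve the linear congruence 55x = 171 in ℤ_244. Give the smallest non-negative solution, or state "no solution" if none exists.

First find gcd(55, 244):
244 = 4·55 + 24
55 = 2·24 + 7
24 = 3·7 + 3
7 = 2·3 + 1
3 = 3·1 + 0
gcd = 1, so a unique solution mod 244 exists.
Back-substitute for the Bézout coefficients:
1 = 7 − 2·3
1 = −2·24 + 7·7
1 = 7·55 − 16·24
1 = −16·244 + 71·55
So 55·(71) ≡ 1 (mod 244), giving 55⁻¹ ≡ 71.
x ≡ 55⁻¹·171 ≡ 71·171 ≡ 185 (mod 244).

185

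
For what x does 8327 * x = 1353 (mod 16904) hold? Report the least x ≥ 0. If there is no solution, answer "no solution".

6007

First find gcd(8327, 16904):
16904 = 2·8327 + 250
8327 = 33·250 + 77
250 = 3·77 + 19
77 = 4·19 + 1
19 = 19·1 + 0
gcd = 1, so a unique solution mod 16904 exists.
Back-substitute for the Bézout coefficients:
1 = 77 − 4·19
1 = −4·250 + 13·77
1 = 13·8327 − 433·250
1 = −433·16904 + 879·8327
So 8327·(879) ≡ 1 (mod 16904), giving 8327⁻¹ ≡ 879.
x ≡ 8327⁻¹·1353 ≡ 879·1353 ≡ 6007 (mod 16904).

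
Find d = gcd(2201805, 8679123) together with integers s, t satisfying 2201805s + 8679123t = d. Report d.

Euclidean algorithm:
8679123 = 3×2201805 + 2073708
2201805 = 1×2073708 + 128097
2073708 = 16×128097 + 24156
128097 = 5×24156 + 7317
24156 = 3×7317 + 2205
7317 = 3×2205 + 702
2205 = 3×702 + 99
702 = 7×99 + 9
99 = 11×9 + 0
gcd(2201805, 8679123) = 9.
Back-substituting:
9 = 702 − 7·99
9 = −7·2205 + 22·702
9 = 22·7317 − 73·2205
9 = −73·24156 + 241·7317
9 = 241·128097 − 1278·24156
9 = −1278·2073708 + 20689·128097
9 = 20689·2201805 − 21967·2073708
9 = −21967·8679123 + 86590·2201805
So 9 = (-21967)·8679123 + (86590)·2201805.

9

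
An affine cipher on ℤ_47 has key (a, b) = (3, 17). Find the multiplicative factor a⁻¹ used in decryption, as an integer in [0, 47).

Extended Euclidean algorithm:
47 = 15*3 + 2
3 = 1*2 + 1
2 = 2*1 + 0
Since gcd(3, 47) = 1, back-substitute to write 1 as a combination:
1 = 3 − 2
1 = −47 + 16·3
So 3·16 ≡ 1 (mod 47).

16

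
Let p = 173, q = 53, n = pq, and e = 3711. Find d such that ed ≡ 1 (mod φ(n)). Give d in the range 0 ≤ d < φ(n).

5471

φ(n) = (p−1)(q−1) = 172·52 = 8944.
Need d with 3711·d ≡ 1 (mod 8944). Apply the extended Euclidean algorithm:
8944 = 2×3711 + 1522
3711 = 2×1522 + 667
1522 = 2×667 + 188
667 = 3×188 + 103
188 = 1×103 + 85
103 = 1×85 + 18
85 = 4×18 + 13
18 = 1×13 + 5
13 = 2×5 + 3
5 = 1×3 + 2
3 = 1×2 + 1
2 = 2×1 + 0
Back-substitute:
1 = 3 − 2
1 = −5 + 2·3
1 = 2·13 − 5·5
1 = −5·18 + 7·13
1 = 7·85 − 33·18
1 = −33·103 + 40·85
1 = 40·188 − 73·103
1 = −73·667 + 259·188
1 = 259·1522 − 591·667
1 = −591·3711 + 1441·1522
1 = 1441·8944 − 3473·3711
So 3711·(-3473) ≡ 1 (mod 8944), hence d ≡ -3473 ≡ 5471 (mod 8944).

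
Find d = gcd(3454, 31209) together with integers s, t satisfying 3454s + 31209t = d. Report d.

1

Apply Euclid's algorithm to 31209 and 3454:
31209 = 9·3454 + 123
3454 = 28·123 + 10
123 = 12·10 + 3
10 = 3·3 + 1
3 = 3·1 + 0
gcd(3454, 31209) = 1.
Express as a combination:
1 = 10 − 3·3
1 = −3·123 + 37·10
1 = 37·3454 − 1039·123
1 = −1039·31209 + 9388·3454
So 1 = (-1039)·31209 + (9388)·3454.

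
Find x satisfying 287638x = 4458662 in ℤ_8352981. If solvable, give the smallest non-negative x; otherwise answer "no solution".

First find gcd(287638, 8352981):
8352981 = 29×287638 + 11479
287638 = 25×11479 + 663
11479 = 17×663 + 208
663 = 3×208 + 39
208 = 5×39 + 13
39 = 3×13 + 0
gcd = 13 and 13 | 4458662, so solutions exist. Divide through by 13: 22126x ≡ 342974 (mod 642537).
Now find 22126⁻¹ mod 642537:
642537 = 29×22126 + 883
22126 = 25×883 + 51
883 = 17×51 + 16
51 = 3×16 + 3
16 = 5×3 + 1
3 = 3×1 + 0
Back-substitute:
1 = 16 − 5·3
1 = −5·51 + 16·16
1 = 16·883 − 277·51
1 = −277·22126 + 6941·883
1 = 6941·642537 − 201566·22126
So 22126·(-201566) ≡ 1 (mod 642537), i.e. 22126⁻¹ ≡ 440971.
Then x ≡ 440971·342974 ≡ 586157 (mod 642537); the smallest non-negative solution is x = 586157.

586157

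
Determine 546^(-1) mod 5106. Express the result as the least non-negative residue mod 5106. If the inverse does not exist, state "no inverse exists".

Compute gcd(546, 5106):
5106 = 9×546 + 192
546 = 2×192 + 162
192 = 1×162 + 30
162 = 5×30 + 12
30 = 2×12 + 6
12 = 2×6 + 0
Since gcd = 6 > 1, 546 is not a unit mod 5106.

no inverse exists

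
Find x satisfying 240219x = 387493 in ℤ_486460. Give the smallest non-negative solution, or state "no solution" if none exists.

First find gcd(240219, 486460):
486460 = 2*240219 + 6022
240219 = 39*6022 + 5361
6022 = 1*5361 + 661
5361 = 8*661 + 73
661 = 9*73 + 4
73 = 18*4 + 1
4 = 4*1 + 0
gcd = 1, so a unique solution mod 486460 exists.
Back-substitute for the Bézout coefficients:
1 = 73 − 18·4
1 = −18·661 + 163·73
1 = 163·5361 − 1322·661
1 = −1322·6022 + 1485·5361
1 = 1485·240219 − 59237·6022
1 = −59237·486460 + 119959·240219
So 240219·(119959) ≡ 1 (mod 486460), giving 240219⁻¹ ≡ 119959.
x ≡ 240219⁻¹·387493 ≡ 119959·387493 ≡ 73947 (mod 486460).

73947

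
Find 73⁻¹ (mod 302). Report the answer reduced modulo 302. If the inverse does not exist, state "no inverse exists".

Run Euclid on (302, 73):
302 = 4*73 + 10
73 = 7*10 + 3
10 = 3*3 + 1
3 = 3*1 + 0
Since gcd(73, 302) = 1, back-substitute to write 1 as a combination:
1 = 10 − 3·3
1 = −3·73 + 22·10
1 = 22·302 − 91·73
So 73·(-91) ≡ 1 (mod 302), and -91 ≡ 211 (mod 302).

211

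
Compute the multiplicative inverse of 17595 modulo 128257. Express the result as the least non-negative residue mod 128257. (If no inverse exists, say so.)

gcd(128257, 17595) by repeated division:
128257 = 7·17595 + 5092
17595 = 3·5092 + 2319
5092 = 2·2319 + 454
2319 = 5·454 + 49
454 = 9·49 + 13
49 = 3·13 + 10
13 = 1·10 + 3
10 = 3·3 + 1
3 = 3·1 + 0
Since gcd(17595, 128257) = 1, back-substitute to write 1 as a combination:
1 = 10 − 3·3
1 = −3·13 + 4·10
1 = 4·49 − 15·13
1 = −15·454 + 139·49
1 = 139·2319 − 710·454
1 = −710·5092 + 1559·2319
1 = 1559·17595 − 5387·5092
1 = −5387·128257 + 39268·17595
So 17595·39268 ≡ 1 (mod 128257).

39268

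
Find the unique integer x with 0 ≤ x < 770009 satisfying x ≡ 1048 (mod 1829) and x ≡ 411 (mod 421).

Write x = 1048 + 1829·k. Then 1829·k ≡ 411 − 1048 ≡ 205 (mod 421).
Need 1829⁻¹ mod 421. Extended Euclid on (421, 145):
421 = 2·145 + 131
145 = 1·131 + 14
131 = 9·14 + 5
14 = 2·5 + 4
5 = 1·4 + 1
4 = 4·1 + 0
Back-substitute:
1 = 5 − 4
1 = −14 + 3·5
1 = 3·131 − 28·14
1 = −28·145 + 31·131
1 = 31·421 − 90·145
1829⁻¹ ≡ 331 (mod 421), so k ≡ 331·205 ≡ 74 (mod 421).
x = 1048 + 1829·74 = 136394.

136394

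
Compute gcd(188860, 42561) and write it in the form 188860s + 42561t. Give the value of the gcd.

1

Repeated division:
188860 = 4*42561 + 18616
42561 = 2*18616 + 5329
18616 = 3*5329 + 2629
5329 = 2*2629 + 71
2629 = 37*71 + 2
71 = 35*2 + 1
2 = 2*1 + 0
gcd(188860, 42561) = 1.
Working backward:
1 = 71 − 35·2
1 = −35·2629 + 1296·71
1 = 1296·5329 − 2627·2629
1 = −2627·18616 + 9177·5329
1 = 9177·42561 − 20981·18616
1 = −20981·188860 + 93101·42561
So 1 = (-20981)·188860 + (93101)·42561.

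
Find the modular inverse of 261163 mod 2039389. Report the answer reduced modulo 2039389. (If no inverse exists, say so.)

gcd(2039389, 261163) by repeated division:
2039389 = 7*261163 + 211248
261163 = 1*211248 + 49915
211248 = 4*49915 + 11588
49915 = 4*11588 + 3563
11588 = 3*3563 + 899
3563 = 3*899 + 866
899 = 1*866 + 33
866 = 26*33 + 8
33 = 4*8 + 1
8 = 8*1 + 0
Since gcd(261163, 2039389) = 1, back-substitute to write 1 as a combination:
1 = 33 − 4·8
1 = −4·866 + 105·33
1 = 105·899 − 109·866
1 = −109·3563 + 432·899
1 = 432·11588 − 1405·3563
1 = −1405·49915 + 6052·11588
1 = 6052·211248 − 25613·49915
1 = −25613·261163 + 31665·211248
1 = 31665·2039389 − 247268·261163
So 261163·(-247268) ≡ 1 (mod 2039389), and -247268 ≡ 1792121 (mod 2039389).

1792121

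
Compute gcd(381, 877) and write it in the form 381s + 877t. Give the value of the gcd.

Repeated division:
877 = 2×381 + 115
381 = 3×115 + 36
115 = 3×36 + 7
36 = 5×7 + 1
7 = 7×1 + 0
gcd(381, 877) = 1.
Back-substituting:
1 = 36 − 5·7
1 = −5·115 + 16·36
1 = 16·381 − 53·115
1 = −53·877 + 122·381
So 1 = (-53)·877 + (122)·381.

1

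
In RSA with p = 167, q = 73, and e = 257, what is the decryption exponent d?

φ(n) = (p−1)(q−1) = 166·72 = 11952.
Need d with 257·d ≡ 1 (mod 11952). Apply the extended Euclidean algorithm:
11952 = 46×257 + 130
257 = 1×130 + 127
130 = 1×127 + 3
127 = 42×3 + 1
3 = 3×1 + 0
Back-substitute:
1 = 127 − 42·3
1 = −42·130 + 43·127
1 = 43·257 − 85·130
1 = −85·11952 + 3953·257
So 257·3953 ≡ 1 (mod 11952), hence d = 3953.

3953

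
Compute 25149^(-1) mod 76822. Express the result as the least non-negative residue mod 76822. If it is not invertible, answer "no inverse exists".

Apply the Euclidean algorithm to 76822 and 25149:
76822 = 3·25149 + 1375
25149 = 18·1375 + 399
1375 = 3·399 + 178
399 = 2·178 + 43
178 = 4·43 + 6
43 = 7·6 + 1
6 = 6·1 + 0
Since gcd(25149, 76822) = 1, back-substitute to write 1 as a combination:
1 = 43 − 7·6
1 = −7·178 + 29·43
1 = 29·399 − 65·178
1 = −65·1375 + 224·399
1 = 224·25149 − 4097·1375
1 = −4097·76822 + 12515·25149
So 25149·12515 ≡ 1 (mod 76822).

12515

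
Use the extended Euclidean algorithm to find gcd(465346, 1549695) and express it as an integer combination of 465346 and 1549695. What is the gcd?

Apply Euclid's algorithm to 1549695 and 465346:
1549695 = 3×465346 + 153657
465346 = 3×153657 + 4375
153657 = 35×4375 + 532
4375 = 8×532 + 119
532 = 4×119 + 56
119 = 2×56 + 7
56 = 8×7 + 0
gcd(465346, 1549695) = 7.
Express as a combination:
7 = 119 − 2·56
7 = −2·532 + 9·119
7 = 9·4375 − 74·532
7 = −74·153657 + 2599·4375
7 = 2599·465346 − 7871·153657
7 = −7871·1549695 + 26212·465346
So 7 = (-7871)·1549695 + (26212)·465346.

7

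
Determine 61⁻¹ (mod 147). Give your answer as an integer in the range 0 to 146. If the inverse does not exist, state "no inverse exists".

94

Extended Euclidean algorithm:
147 = 2·61 + 25
61 = 2·25 + 11
25 = 2·11 + 3
11 = 3·3 + 2
3 = 1·2 + 1
2 = 2·1 + 0
The gcd is 1. Working backward:
1 = 3 − 2
1 = −11 + 4·3
1 = 4·25 − 9·11
1 = −9·61 + 22·25
1 = 22·147 − 53·61
Thus 61·(-53) ≡ 1 (mod 147); reducing, -53 mod 147 = 94.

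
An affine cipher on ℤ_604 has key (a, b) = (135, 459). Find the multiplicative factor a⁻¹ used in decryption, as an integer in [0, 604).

Run Euclid on (604, 135):
604 = 4*135 + 64
135 = 2*64 + 7
64 = 9*7 + 1
7 = 7*1 + 0
The gcd is 1. Working backward:
1 = 64 − 9·7
1 = −9·135 + 19·64
1 = 19·604 − 85·135
So 135·(-85) ≡ 1 (mod 604), and -85 ≡ 519 (mod 604).

519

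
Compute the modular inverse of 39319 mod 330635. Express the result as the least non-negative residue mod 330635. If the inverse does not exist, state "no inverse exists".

14699

Apply the Euclidean algorithm to 330635 and 39319:
330635 = 8·39319 + 16083
39319 = 2·16083 + 7153
16083 = 2·7153 + 1777
7153 = 4·1777 + 45
1777 = 39·45 + 22
45 = 2·22 + 1
22 = 22·1 + 0
Since gcd(39319, 330635) = 1, back-substitute to write 1 as a combination:
1 = 45 − 2·22
1 = −2·1777 + 79·45
1 = 79·7153 − 318·1777
1 = −318·16083 + 715·7153
1 = 715·39319 − 1748·16083
1 = −1748·330635 + 14699·39319
So 39319·14699 ≡ 1 (mod 330635).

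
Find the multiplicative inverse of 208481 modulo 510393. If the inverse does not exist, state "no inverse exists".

no inverse exists

Compute gcd(208481, 510393):
510393 = 2×208481 + 93431
208481 = 2×93431 + 21619
93431 = 4×21619 + 6955
21619 = 3×6955 + 754
6955 = 9×754 + 169
754 = 4×169 + 78
169 = 2×78 + 13
78 = 6×13 + 0
Since gcd = 13 > 1, 208481 is not a unit mod 510393.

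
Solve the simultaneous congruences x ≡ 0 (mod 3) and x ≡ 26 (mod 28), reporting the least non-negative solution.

54

Write x = 0 + 3·k. Then 3·k ≡ 26 − 0 ≡ 26 (mod 28).
Need 3⁻¹ mod 28. Extended Euclid on (28, 3):
28 = 9·3 + 1
3 = 3·1 + 0
Back-substitute:
1 = 28 − 9·3
3⁻¹ ≡ 19 (mod 28), so k ≡ 19·26 ≡ 18 (mod 28).
x = 0 + 3·18 = 54.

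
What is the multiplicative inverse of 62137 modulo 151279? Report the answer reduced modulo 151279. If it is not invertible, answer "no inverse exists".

Run Euclid on (151279, 62137):
151279 = 2*62137 + 27005
62137 = 2*27005 + 8127
27005 = 3*8127 + 2624
8127 = 3*2624 + 255
2624 = 10*255 + 74
255 = 3*74 + 33
74 = 2*33 + 8
33 = 4*8 + 1
8 = 8*1 + 0
gcd = 1, so the inverse exists. Back-substitute:
1 = 33 − 4·8
1 = −4·74 + 9·33
1 = 9·255 − 31·74
1 = −31·2624 + 319·255
1 = 319·8127 − 988·2624
1 = −988·27005 + 3283·8127
1 = 3283·62137 − 7554·27005
1 = −7554·151279 + 18391·62137
So 62137·18391 ≡ 1 (mod 151279).

18391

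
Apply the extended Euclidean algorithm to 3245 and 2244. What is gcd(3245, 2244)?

Apply Euclid's algorithm to 3245 and 2244:
3245 = 1·2244 + 1001
2244 = 2·1001 + 242
1001 = 4·242 + 33
242 = 7·33 + 11
33 = 3·11 + 0
gcd(3245, 2244) = 11.
Working backward:
11 = 242 − 7·33
11 = −7·1001 + 29·242
11 = 29·2244 − 65·1001
11 = −65·3245 + 94·2244
So 11 = (-65)·3245 + (94)·2244.

11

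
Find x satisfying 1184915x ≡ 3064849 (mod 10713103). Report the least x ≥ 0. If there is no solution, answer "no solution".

6397965

First find gcd(1184915, 10713103):
10713103 = 9×1184915 + 48868
1184915 = 24×48868 + 12083
48868 = 4×12083 + 536
12083 = 22×536 + 291
536 = 1×291 + 245
291 = 1×245 + 46
245 = 5×46 + 15
46 = 3×15 + 1
15 = 15×1 + 0
gcd = 1, so a unique solution mod 10713103 exists.
Back-substitute for the Bézout coefficients:
1 = 46 − 3·15
1 = −3·245 + 16·46
1 = 16·291 − 19·245
1 = −19·536 + 35·291
1 = 35·12083 − 789·536
1 = −789·48868 + 3191·12083
1 = 3191·1184915 − 77373·48868
1 = −77373·10713103 + 699548·1184915
So 1184915·(699548) ≡ 1 (mod 10713103), giving 1184915⁻¹ ≡ 699548.
x ≡ 1184915⁻¹·3064849 ≡ 699548·3064849 ≡ 6397965 (mod 10713103).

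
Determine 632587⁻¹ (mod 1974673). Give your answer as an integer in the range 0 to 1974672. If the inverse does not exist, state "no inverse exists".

1345418

Run Euclid on (1974673, 632587):
1974673 = 3*632587 + 76912
632587 = 8*76912 + 17291
76912 = 4*17291 + 7748
17291 = 2*7748 + 1795
7748 = 4*1795 + 568
1795 = 3*568 + 91
568 = 6*91 + 22
91 = 4*22 + 3
22 = 7*3 + 1
3 = 3*1 + 0
gcd = 1, so the inverse exists. Back-substitute:
1 = 22 − 7·3
1 = −7·91 + 29·22
1 = 29·568 − 181·91
1 = −181·1795 + 572·568
1 = 572·7748 − 2469·1795
1 = −2469·17291 + 5510·7748
1 = 5510·76912 − 24509·17291
1 = −24509·632587 + 201582·76912
1 = 201582·1974673 − 629255·632587
Hence 632587⁻¹ ≡ -629255 ≡ 1345418 (mod 1974673).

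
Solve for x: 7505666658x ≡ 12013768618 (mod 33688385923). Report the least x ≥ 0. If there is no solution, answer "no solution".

739690349

First find gcd(7505666658, 33688385923):
33688385923 = 4×7505666658 + 3665719291
7505666658 = 2×3665719291 + 174228076
3665719291 = 21×174228076 + 6929695
174228076 = 25×6929695 + 985701
6929695 = 7×985701 + 29788
985701 = 33×29788 + 2697
29788 = 11×2697 + 121
2697 = 22×121 + 35
121 = 3×35 + 16
35 = 2×16 + 3
16 = 5×3 + 1
3 = 3×1 + 0
gcd = 1, so a unique solution mod 33688385923 exists.
Back-substitute for the Bézout coefficients:
1 = 16 − 5·3
1 = −5·35 + 11·16
1 = 11·121 − 38·35
1 = −38·2697 + 847·121
1 = 847·29788 − 9355·2697
1 = −9355·985701 + 309562·29788
1 = 309562·6929695 − 2176289·985701
1 = −2176289·174228076 + 54716787·6929695
1 = 54716787·3665719291 − 1151228816·174228076
1 = −1151228816·7505666658 + 2357174419·3665719291
1 = 2357174419·33688385923 − 10579926492·7505666658
So 7505666658·(-10579926492) ≡ 1 (mod 33688385923), giving 7505666658⁻¹ ≡ 23108459431.
x ≡ 7505666658⁻¹·12013768618 ≡ 23108459431·12013768618 ≡ 739690349 (mod 33688385923).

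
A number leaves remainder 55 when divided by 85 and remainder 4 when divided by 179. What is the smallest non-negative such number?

6090

Write x = 55 + 85·k. Then 85·k ≡ 4 − 55 ≡ 128 (mod 179).
Need 85⁻¹ mod 179. Extended Euclid on (179, 85):
179 = 2×85 + 9
85 = 9×9 + 4
9 = 2×4 + 1
4 = 4×1 + 0
Back-substitute:
1 = 9 − 2·4
1 = −2·85 + 19·9
1 = 19·179 − 40·85
85⁻¹ ≡ 139 (mod 179), so k ≡ 139·128 ≡ 71 (mod 179).
x = 55 + 85·71 = 6090.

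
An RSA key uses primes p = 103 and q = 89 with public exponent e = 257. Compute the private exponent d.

8033

φ(n) = (p−1)(q−1) = 102·88 = 8976.
Need d with 257·d ≡ 1 (mod 8976). Apply the extended Euclidean algorithm:
8976 = 34*257 + 238
257 = 1*238 + 19
238 = 12*19 + 10
19 = 1*10 + 9
10 = 1*9 + 1
9 = 9*1 + 0
Back-substitute:
1 = 10 − 9
1 = −19 + 2·10
1 = 2·238 − 25·19
1 = −25·257 + 27·238
1 = 27·8976 − 943·257
So 257·(-943) ≡ 1 (mod 8976), hence d ≡ -943 ≡ 8033 (mod 8976).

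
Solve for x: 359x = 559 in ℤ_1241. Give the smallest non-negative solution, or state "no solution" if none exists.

1087

First find gcd(359, 1241):
1241 = 3×359 + 164
359 = 2×164 + 31
164 = 5×31 + 9
31 = 3×9 + 4
9 = 2×4 + 1
4 = 4×1 + 0
gcd = 1, so a unique solution mod 1241 exists.
Back-substitute for the Bézout coefficients:
1 = 9 − 2·4
1 = −2·31 + 7·9
1 = 7·164 − 37·31
1 = −37·359 + 81·164
1 = 81·1241 − 280·359
So 359·(-280) ≡ 1 (mod 1241), giving 359⁻¹ ≡ 961.
x ≡ 359⁻¹·559 ≡ 961·559 ≡ 1087 (mod 1241).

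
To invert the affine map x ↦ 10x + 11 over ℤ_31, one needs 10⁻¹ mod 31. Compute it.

Extended Euclidean algorithm:
31 = 3·10 + 1
10 = 10·1 + 0
The gcd is 1. Working backward:
1 = 31 − 3·10
Thus 10·(-3) ≡ 1 (mod 31); reducing, -3 mod 31 = 28.

28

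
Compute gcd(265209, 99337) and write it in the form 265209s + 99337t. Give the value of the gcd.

Apply Euclid's algorithm to 265209 and 99337:
265209 = 2·99337 + 66535
99337 = 1·66535 + 32802
66535 = 2·32802 + 931
32802 = 35·931 + 217
931 = 4·217 + 63
217 = 3·63 + 28
63 = 2·28 + 7
28 = 4·7 + 0
gcd(265209, 99337) = 7.
Back-substituting:
7 = 63 − 2·28
7 = −2·217 + 7·63
7 = 7·931 − 30·217
7 = −30·32802 + 1057·931
7 = 1057·66535 − 2144·32802
7 = −2144·99337 + 3201·66535
7 = 3201·265209 − 8546·99337
So 7 = (3201)·265209 + (-8546)·99337.

7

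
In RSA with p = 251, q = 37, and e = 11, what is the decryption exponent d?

4091

φ(n) = (p−1)(q−1) = 250·36 = 9000.
Need d with 11·d ≡ 1 (mod 9000). Apply the extended Euclidean algorithm:
9000 = 818·11 + 2
11 = 5·2 + 1
2 = 2·1 + 0
Back-substitute:
1 = 11 − 5·2
1 = −5·9000 + 4091·11
So 11·4091 ≡ 1 (mod 9000), hence d = 4091.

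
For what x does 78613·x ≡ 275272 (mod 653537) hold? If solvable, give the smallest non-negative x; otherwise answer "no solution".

614792

First find gcd(78613, 653537):
653537 = 8×78613 + 24633
78613 = 3×24633 + 4714
24633 = 5×4714 + 1063
4714 = 4×1063 + 462
1063 = 2×462 + 139
462 = 3×139 + 45
139 = 3×45 + 4
45 = 11×4 + 1
4 = 4×1 + 0
gcd = 1, so a unique solution mod 653537 exists.
Back-substitute for the Bézout coefficients:
1 = 45 − 11·4
1 = −11·139 + 34·45
1 = 34·462 − 113·139
1 = −113·1063 + 260·462
1 = 260·4714 − 1153·1063
1 = −1153·24633 + 6025·4714
1 = 6025·78613 − 19228·24633
1 = −19228·653537 + 159849·78613
So 78613·(159849) ≡ 1 (mod 653537), giving 78613⁻¹ ≡ 159849.
x ≡ 78613⁻¹·275272 ≡ 159849·275272 ≡ 614792 (mod 653537).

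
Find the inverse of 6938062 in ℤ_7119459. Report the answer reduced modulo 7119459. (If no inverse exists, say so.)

1416262

Run Euclid on (7119459, 6938062):
7119459 = 1×6938062 + 181397
6938062 = 38×181397 + 44976
181397 = 4×44976 + 1493
44976 = 30×1493 + 186
1493 = 8×186 + 5
186 = 37×5 + 1
5 = 5×1 + 0
Since gcd(6938062, 7119459) = 1, back-substitute to write 1 as a combination:
1 = 186 − 37·5
1 = −37·1493 + 297·186
1 = 297·44976 − 8947·1493
1 = −8947·181397 + 36085·44976
1 = 36085·6938062 − 1380177·181397
1 = −1380177·7119459 + 1416262·6938062
So 6938062·1416262 ≡ 1 (mod 7119459).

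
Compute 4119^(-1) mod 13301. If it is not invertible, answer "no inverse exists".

Extended Euclidean algorithm:
13301 = 3*4119 + 944
4119 = 4*944 + 343
944 = 2*343 + 258
343 = 1*258 + 85
258 = 3*85 + 3
85 = 28*3 + 1
3 = 3*1 + 0
The gcd is 1. Working backward:
1 = 85 − 28·3
1 = −28·258 + 85·85
1 = 85·343 − 113·258
1 = −113·944 + 311·343
1 = 311·4119 − 1357·944
1 = −1357·13301 + 4382·4119
So 4119·4382 ≡ 1 (mod 13301).

4382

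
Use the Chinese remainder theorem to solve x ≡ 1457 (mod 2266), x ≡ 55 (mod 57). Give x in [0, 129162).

80767

Write x = 1457 + 2266·k. Then 2266·k ≡ 55 − 1457 ≡ 23 (mod 57).
Need 2266⁻¹ mod 57. Extended Euclid on (57, 43):
57 = 1*43 + 14
43 = 3*14 + 1
14 = 14*1 + 0
Back-substitute:
1 = 43 − 3·14
1 = −3·57 + 4·43
2266⁻¹ ≡ 4 (mod 57), so k ≡ 4·23 ≡ 35 (mod 57).
x = 1457 + 2266·35 = 80767.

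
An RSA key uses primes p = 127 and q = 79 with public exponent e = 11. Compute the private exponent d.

1787

φ(n) = (p−1)(q−1) = 126·78 = 9828.
Need d with 11·d ≡ 1 (mod 9828). Apply the extended Euclidean algorithm:
9828 = 893×11 + 5
11 = 2×5 + 1
5 = 5×1 + 0
Back-substitute:
1 = 11 − 2·5
1 = −2·9828 + 1787·11
So 11·1787 ≡ 1 (mod 9828), hence d = 1787.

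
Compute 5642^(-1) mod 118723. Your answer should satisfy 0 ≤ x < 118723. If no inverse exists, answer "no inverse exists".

27587

gcd(118723, 5642) by repeated division:
118723 = 21×5642 + 241
5642 = 23×241 + 99
241 = 2×99 + 43
99 = 2×43 + 13
43 = 3×13 + 4
13 = 3×4 + 1
4 = 4×1 + 0
Since gcd(5642, 118723) = 1, back-substitute to write 1 as a combination:
1 = 13 − 3·4
1 = −3·43 + 10·13
1 = 10·99 − 23·43
1 = −23·241 + 56·99
1 = 56·5642 − 1311·241
1 = −1311·118723 + 27587·5642
So 5642·27587 ≡ 1 (mod 118723).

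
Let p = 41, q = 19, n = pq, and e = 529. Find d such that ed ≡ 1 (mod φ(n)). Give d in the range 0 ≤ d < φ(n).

49

φ(n) = (p−1)(q−1) = 40·18 = 720.
Need d with 529·d ≡ 1 (mod 720). Apply the extended Euclidean algorithm:
720 = 1×529 + 191
529 = 2×191 + 147
191 = 1×147 + 44
147 = 3×44 + 15
44 = 2×15 + 14
15 = 1×14 + 1
14 = 14×1 + 0
Back-substitute:
1 = 15 − 14
1 = −44 + 3·15
1 = 3·147 − 10·44
1 = −10·191 + 13·147
1 = 13·529 − 36·191
1 = −36·720 + 49·529
So 529·49 ≡ 1 (mod 720), hence d = 49.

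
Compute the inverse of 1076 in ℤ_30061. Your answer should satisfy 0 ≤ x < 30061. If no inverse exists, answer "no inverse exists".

Extended Euclidean algorithm:
30061 = 27*1076 + 1009
1076 = 1*1009 + 67
1009 = 15*67 + 4
67 = 16*4 + 3
4 = 1*3 + 1
3 = 3*1 + 0
The gcd is 1. Working backward:
1 = 4 − 3
1 = −67 + 17·4
1 = 17·1009 − 256·67
1 = −256·1076 + 273·1009
1 = 273·30061 − 7627·1076
So 1076·(-7627) ≡ 1 (mod 30061), and -7627 ≡ 22434 (mod 30061).

22434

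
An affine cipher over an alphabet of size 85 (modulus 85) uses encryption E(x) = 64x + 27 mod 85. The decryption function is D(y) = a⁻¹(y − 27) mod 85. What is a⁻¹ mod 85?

4

Apply the Euclidean algorithm to 85 and 64:
85 = 1×64 + 21
64 = 3×21 + 1
21 = 21×1 + 0
Since gcd(64, 85) = 1, back-substitute to write 1 as a combination:
1 = 64 − 3·21
1 = −3·85 + 4·64
So 64·4 ≡ 1 (mod 85).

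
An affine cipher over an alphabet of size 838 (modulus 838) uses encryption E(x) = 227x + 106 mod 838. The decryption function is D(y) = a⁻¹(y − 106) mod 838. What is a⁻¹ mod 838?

Run Euclid on (838, 227):
838 = 3·227 + 157
227 = 1·157 + 70
157 = 2·70 + 17
70 = 4·17 + 2
17 = 8·2 + 1
2 = 2·1 + 0
Since gcd(227, 838) = 1, back-substitute to write 1 as a combination:
1 = 17 − 8·2
1 = −8·70 + 33·17
1 = 33·157 − 74·70
1 = −74·227 + 107·157
1 = 107·838 − 395·227
Thus 227·(-395) ≡ 1 (mod 838); reducing, -395 mod 838 = 443.

443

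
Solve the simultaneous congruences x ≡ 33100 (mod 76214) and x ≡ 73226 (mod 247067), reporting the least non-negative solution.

Write x = 33100 + 76214·k. Then 76214·k ≡ 73226 − 33100 ≡ 40126 (mod 247067).
Need 76214⁻¹ mod 247067. Extended Euclid on (247067, 76214):
247067 = 3×76214 + 18425
76214 = 4×18425 + 2514
18425 = 7×2514 + 827
2514 = 3×827 + 33
827 = 25×33 + 2
33 = 16×2 + 1
2 = 2×1 + 0
Back-substitute:
1 = 33 − 16·2
1 = −16·827 + 401·33
1 = 401·2514 − 1219·827
1 = −1219·18425 + 8934·2514
1 = 8934·76214 − 36955·18425
1 = −36955·247067 + 119799·76214
76214⁻¹ ≡ 119799 (mod 247067), so k ≡ 119799·40126 ≡ 119122 (mod 247067).
x = 33100 + 76214·119122 = 9078797208.

9078797208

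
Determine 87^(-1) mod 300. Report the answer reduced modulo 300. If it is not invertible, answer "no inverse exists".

no inverse exists

Euclidean algorithm on 300, 87:
300 = 3×87 + 39
87 = 2×39 + 9
39 = 4×9 + 3
9 = 3×3 + 0
Since gcd = 3 > 1, 87 is not a unit mod 300.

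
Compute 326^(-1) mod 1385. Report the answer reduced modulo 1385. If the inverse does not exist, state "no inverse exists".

701

Run Euclid on (1385, 326):
1385 = 4*326 + 81
326 = 4*81 + 2
81 = 40*2 + 1
2 = 2*1 + 0
The gcd is 1. Working backward:
1 = 81 − 40·2
1 = −40·326 + 161·81
1 = 161·1385 − 684·326
Hence 326⁻¹ ≡ -684 ≡ 701 (mod 1385).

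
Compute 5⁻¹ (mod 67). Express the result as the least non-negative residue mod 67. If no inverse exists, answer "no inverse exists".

27

gcd(67, 5) by repeated division:
67 = 13·5 + 2
5 = 2·2 + 1
2 = 2·1 + 0
Since gcd(5, 67) = 1, back-substitute to write 1 as a combination:
1 = 5 − 2·2
1 = −2·67 + 27·5
So 5·27 ≡ 1 (mod 67).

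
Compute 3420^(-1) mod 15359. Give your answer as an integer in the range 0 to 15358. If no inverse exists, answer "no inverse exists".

Run Euclid on (15359, 3420):
15359 = 4*3420 + 1679
3420 = 2*1679 + 62
1679 = 27*62 + 5
62 = 12*5 + 2
5 = 2*2 + 1
2 = 2*1 + 0
gcd = 1, so the inverse exists. Back-substitute:
1 = 5 − 2·2
1 = −2·62 + 25·5
1 = 25·1679 − 677·62
1 = −677·3420 + 1379·1679
1 = 1379·15359 − 6193·3420
Hence 3420⁻¹ ≡ -6193 ≡ 9166 (mod 15359).

9166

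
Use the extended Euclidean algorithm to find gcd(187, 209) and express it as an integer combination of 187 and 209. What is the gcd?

Apply Euclid's algorithm to 209 and 187:
209 = 1×187 + 22
187 = 8×22 + 11
22 = 2×11 + 0
gcd(187, 209) = 11.
Working backward:
11 = 187 − 8·22
11 = −8·209 + 9·187
So 11 = (-8)·209 + (9)·187.

11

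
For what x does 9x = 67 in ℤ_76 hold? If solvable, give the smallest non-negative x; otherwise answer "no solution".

First find gcd(9, 76):
76 = 8*9 + 4
9 = 2*4 + 1
4 = 4*1 + 0
gcd = 1, so a unique solution mod 76 exists.
Back-substitute for the Bézout coefficients:
1 = 9 − 2·4
1 = −2·76 + 17·9
So 9·(17) ≡ 1 (mod 76), giving 9⁻¹ ≡ 17.
x ≡ 9⁻¹·67 ≡ 17·67 ≡ 75 (mod 76).

75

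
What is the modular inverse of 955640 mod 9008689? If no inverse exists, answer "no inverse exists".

7915842

Run Euclid on (9008689, 955640):
9008689 = 9*955640 + 407929
955640 = 2*407929 + 139782
407929 = 2*139782 + 128365
139782 = 1*128365 + 11417
128365 = 11*11417 + 2778
11417 = 4*2778 + 305
2778 = 9*305 + 33
305 = 9*33 + 8
33 = 4*8 + 1
8 = 8*1 + 0
The gcd is 1. Working backward:
1 = 33 − 4·8
1 = −4·305 + 37·33
1 = 37·2778 − 337·305
1 = −337·11417 + 1385·2778
1 = 1385·128365 − 15572·11417
1 = −15572·139782 + 16957·128365
1 = 16957·407929 − 49486·139782
1 = −49486·955640 + 115929·407929
1 = 115929·9008689 − 1092847·955640
So 955640·(-1092847) ≡ 1 (mod 9008689), and -1092847 ≡ 7915842 (mod 9008689).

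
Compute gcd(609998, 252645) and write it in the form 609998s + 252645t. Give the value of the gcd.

Apply Euclid's algorithm to 609998 and 252645:
609998 = 2·252645 + 104708
252645 = 2·104708 + 43229
104708 = 2·43229 + 18250
43229 = 2·18250 + 6729
18250 = 2·6729 + 4792
6729 = 1·4792 + 1937
4792 = 2·1937 + 918
1937 = 2·918 + 101
918 = 9·101 + 9
101 = 11·9 + 2
9 = 4·2 + 1
2 = 2·1 + 0
gcd(609998, 252645) = 1.
Back-substituting:
1 = 9 − 4·2
1 = −4·101 + 45·9
1 = 45·918 − 409·101
1 = −409·1937 + 863·918
1 = 863·4792 − 2135·1937
1 = −2135·6729 + 2998·4792
1 = 2998·18250 − 8131·6729
1 = −8131·43229 + 19260·18250
1 = 19260·104708 − 46651·43229
1 = −46651·252645 + 112562·104708
1 = 112562·609998 − 271775·252645
So 1 = (112562)·609998 + (-271775)·252645.

1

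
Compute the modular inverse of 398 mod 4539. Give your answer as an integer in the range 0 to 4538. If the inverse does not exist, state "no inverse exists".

3524

Apply the Euclidean algorithm to 4539 and 398:
4539 = 11*398 + 161
398 = 2*161 + 76
161 = 2*76 + 9
76 = 8*9 + 4
9 = 2*4 + 1
4 = 4*1 + 0
The gcd is 1. Working backward:
1 = 9 − 2·4
1 = −2·76 + 17·9
1 = 17·161 − 36·76
1 = −36·398 + 89·161
1 = 89·4539 − 1015·398
So 398·(-1015) ≡ 1 (mod 4539), and -1015 ≡ 3524 (mod 4539).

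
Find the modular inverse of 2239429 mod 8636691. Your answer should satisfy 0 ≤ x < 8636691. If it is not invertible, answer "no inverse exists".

Run Euclid on (8636691, 2239429):
8636691 = 3*2239429 + 1918404
2239429 = 1*1918404 + 321025
1918404 = 5*321025 + 313279
321025 = 1*313279 + 7746
313279 = 40*7746 + 3439
7746 = 2*3439 + 868
3439 = 3*868 + 835
868 = 1*835 + 33
835 = 25*33 + 10
33 = 3*10 + 3
10 = 3*3 + 1
3 = 3*1 + 0
gcd = 1, so the inverse exists. Back-substitute:
1 = 10 − 3·3
1 = −3·33 + 10·10
1 = 10·835 − 253·33
1 = −253·868 + 263·835
1 = 263·3439 − 1042·868
1 = −1042·7746 + 2347·3439
1 = 2347·313279 − 94922·7746
1 = −94922·321025 + 97269·313279
1 = 97269·1918404 − 581267·321025
1 = −581267·2239429 + 678536·1918404
1 = 678536·8636691 − 2616875·2239429
Thus 2239429·(-2616875) ≡ 1 (mod 8636691); reducing, -2616875 mod 8636691 = 6019816.

6019816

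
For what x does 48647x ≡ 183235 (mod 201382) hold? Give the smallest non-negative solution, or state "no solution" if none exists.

25591

First find gcd(48647, 201382):
201382 = 4·48647 + 6794
48647 = 7·6794 + 1089
6794 = 6·1089 + 260
1089 = 4·260 + 49
260 = 5·49 + 15
49 = 3·15 + 4
15 = 3·4 + 3
4 = 1·3 + 1
3 = 3·1 + 0
gcd = 1, so a unique solution mod 201382 exists.
Back-substitute for the Bézout coefficients:
1 = 4 − 3
1 = −15 + 4·4
1 = 4·49 − 13·15
1 = −13·260 + 69·49
1 = 69·1089 − 289·260
1 = −289·6794 + 1803·1089
1 = 1803·48647 − 12910·6794
1 = −12910·201382 + 53443·48647
So 48647·(53443) ≡ 1 (mod 201382), giving 48647⁻¹ ≡ 53443.
x ≡ 48647⁻¹·183235 ≡ 53443·183235 ≡ 25591 (mod 201382).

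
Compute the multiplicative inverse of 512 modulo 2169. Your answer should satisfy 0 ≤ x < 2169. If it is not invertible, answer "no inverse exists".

233

Extended Euclidean algorithm:
2169 = 4·512 + 121
512 = 4·121 + 28
121 = 4·28 + 9
28 = 3·9 + 1
9 = 9·1 + 0
gcd = 1, so the inverse exists. Back-substitute:
1 = 28 − 3·9
1 = −3·121 + 13·28
1 = 13·512 − 55·121
1 = −55·2169 + 233·512
So 512·233 ≡ 1 (mod 2169).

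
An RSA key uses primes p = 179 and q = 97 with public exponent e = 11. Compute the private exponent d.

φ(n) = (p−1)(q−1) = 178·96 = 17088.
Need d with 11·d ≡ 1 (mod 17088). Apply the extended Euclidean algorithm:
17088 = 1553*11 + 5
11 = 2*5 + 1
5 = 5*1 + 0
Back-substitute:
1 = 11 − 2·5
1 = −2·17088 + 3107·11
So 11·3107 ≡ 1 (mod 17088), hence d = 3107.

3107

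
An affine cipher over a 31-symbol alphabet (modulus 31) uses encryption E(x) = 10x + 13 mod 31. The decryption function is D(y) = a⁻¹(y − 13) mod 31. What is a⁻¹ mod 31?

28

Run Euclid on (31, 10):
31 = 3·10 + 1
10 = 10·1 + 0
gcd = 1, so the inverse exists. Back-substitute:
1 = 31 − 3·10
Hence 10⁻¹ ≡ -3 ≡ 28 (mod 31).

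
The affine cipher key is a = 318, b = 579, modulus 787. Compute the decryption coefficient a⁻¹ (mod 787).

Extended Euclidean algorithm:
787 = 2*318 + 151
318 = 2*151 + 16
151 = 9*16 + 7
16 = 2*7 + 2
7 = 3*2 + 1
2 = 2*1 + 0
The gcd is 1. Working backward:
1 = 7 − 3·2
1 = −3·16 + 7·7
1 = 7·151 − 66·16
1 = −66·318 + 139·151
1 = 139·787 − 344·318
Hence 318⁻¹ ≡ -344 ≡ 443 (mod 787).

443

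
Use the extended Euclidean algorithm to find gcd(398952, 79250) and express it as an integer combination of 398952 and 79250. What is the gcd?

Repeated division:
398952 = 5*79250 + 2702
79250 = 29*2702 + 892
2702 = 3*892 + 26
892 = 34*26 + 8
26 = 3*8 + 2
8 = 4*2 + 0
gcd(398952, 79250) = 2.
Back-substituting:
2 = 26 − 3·8
2 = −3·892 + 103·26
2 = 103·2702 − 312·892
2 = −312·79250 + 9151·2702
2 = 9151·398952 − 46067·79250
So 2 = (9151)·398952 + (-46067)·79250.

2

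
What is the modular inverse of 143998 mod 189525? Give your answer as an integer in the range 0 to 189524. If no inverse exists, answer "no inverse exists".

176212

Run Euclid on (189525, 143998):
189525 = 1*143998 + 45527
143998 = 3*45527 + 7417
45527 = 6*7417 + 1025
7417 = 7*1025 + 242
1025 = 4*242 + 57
242 = 4*57 + 14
57 = 4*14 + 1
14 = 14*1 + 0
The gcd is 1. Working backward:
1 = 57 − 4·14
1 = −4·242 + 17·57
1 = 17·1025 − 72·242
1 = −72·7417 + 521·1025
1 = 521·45527 − 3198·7417
1 = −3198·143998 + 10115·45527
1 = 10115·189525 − 13313·143998
Hence 143998⁻¹ ≡ -13313 ≡ 176212 (mod 189525).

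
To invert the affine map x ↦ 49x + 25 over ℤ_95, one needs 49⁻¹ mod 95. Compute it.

64

Apply the Euclidean algorithm to 95 and 49:
95 = 1·49 + 46
49 = 1·46 + 3
46 = 15·3 + 1
3 = 3·1 + 0
Since gcd(49, 95) = 1, back-substitute to write 1 as a combination:
1 = 46 − 15·3
1 = −15·49 + 16·46
1 = 16·95 − 31·49
Hence 49⁻¹ ≡ -31 ≡ 64 (mod 95).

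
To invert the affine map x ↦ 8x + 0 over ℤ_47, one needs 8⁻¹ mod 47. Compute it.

6

gcd(47, 8) by repeated division:
47 = 5·8 + 7
8 = 1·7 + 1
7 = 7·1 + 0
Since gcd(8, 47) = 1, back-substitute to write 1 as a combination:
1 = 8 − 7
1 = −47 + 6·8
So 8·6 ≡ 1 (mod 47).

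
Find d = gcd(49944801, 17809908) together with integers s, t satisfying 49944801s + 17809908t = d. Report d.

Repeated division:
49944801 = 2·17809908 + 14324985
17809908 = 1·14324985 + 3484923
14324985 = 4·3484923 + 385293
3484923 = 9·385293 + 17286
385293 = 22·17286 + 5001
17286 = 3·5001 + 2283
5001 = 2·2283 + 435
2283 = 5·435 + 108
435 = 4·108 + 3
108 = 36·3 + 0
gcd(49944801, 17809908) = 3.
Back-substituting:
3 = 435 − 4·108
3 = −4·2283 + 21·435
3 = 21·5001 − 46·2283
3 = −46·17286 + 159·5001
3 = 159·385293 − 3544·17286
3 = −3544·3484923 + 32055·385293
3 = 32055·14324985 − 131764·3484923
3 = −131764·17809908 + 163819·14324985
3 = 163819·49944801 − 459402·17809908
So 3 = (163819)·49944801 + (-459402)·17809908.

3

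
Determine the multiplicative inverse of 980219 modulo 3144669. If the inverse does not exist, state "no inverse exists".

Apply the Euclidean algorithm to 3144669 and 980219:
3144669 = 3×980219 + 204012
980219 = 4×204012 + 164171
204012 = 1×164171 + 39841
164171 = 4×39841 + 4807
39841 = 8×4807 + 1385
4807 = 3×1385 + 652
1385 = 2×652 + 81
652 = 8×81 + 4
81 = 20×4 + 1
4 = 4×1 + 0
Since gcd(980219, 3144669) = 1, back-substitute to write 1 as a combination:
1 = 81 − 20·4
1 = −20·652 + 161·81
1 = 161·1385 − 342·652
1 = −342·4807 + 1187·1385
1 = 1187·39841 − 9838·4807
1 = −9838·164171 + 40539·39841
1 = 40539·204012 − 50377·164171
1 = −50377·980219 + 242047·204012
1 = 242047·3144669 − 776518·980219
Thus 980219·(-776518) ≡ 1 (mod 3144669); reducing, -776518 mod 3144669 = 2368151.

2368151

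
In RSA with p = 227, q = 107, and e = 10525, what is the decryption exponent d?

φ(n) = (p−1)(q−1) = 226·106 = 23956.
Need d with 10525·d ≡ 1 (mod 23956). Apply the extended Euclidean algorithm:
23956 = 2×10525 + 2906
10525 = 3×2906 + 1807
2906 = 1×1807 + 1099
1807 = 1×1099 + 708
1099 = 1×708 + 391
708 = 1×391 + 317
391 = 1×317 + 74
317 = 4×74 + 21
74 = 3×21 + 11
21 = 1×11 + 10
11 = 1×10 + 1
10 = 10×1 + 0
Back-substitute:
1 = 11 − 10
1 = −21 + 2·11
1 = 2·74 − 7·21
1 = −7·317 + 30·74
1 = 30·391 − 37·317
1 = −37·708 + 67·391
1 = 67·1099 − 104·708
1 = −104·1807 + 171·1099
1 = 171·2906 − 275·1807
1 = −275·10525 + 996·2906
1 = 996·23956 − 2267·10525
So 10525·(-2267) ≡ 1 (mod 23956), hence d ≡ -2267 ≡ 21689 (mod 23956).

21689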